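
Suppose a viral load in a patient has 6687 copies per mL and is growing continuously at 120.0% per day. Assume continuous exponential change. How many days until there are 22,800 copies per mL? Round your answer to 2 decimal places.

t ≈ 1.02 days

22800 = 6687 · e^(1.2·t)
t = ln(22800/6687) / 1.2 = ln(3.4096) / 1.2 = 1.2266 / 1.2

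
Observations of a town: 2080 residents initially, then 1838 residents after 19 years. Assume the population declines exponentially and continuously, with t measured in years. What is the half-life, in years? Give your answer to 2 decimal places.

r = ln(1838/2080) / 19 = ln(0.88365) / 19 ≈ -0.00651 per year
half-life = ln 2 / |r| = 0.69315 / 0.00651

half-life ≈ 106.47 years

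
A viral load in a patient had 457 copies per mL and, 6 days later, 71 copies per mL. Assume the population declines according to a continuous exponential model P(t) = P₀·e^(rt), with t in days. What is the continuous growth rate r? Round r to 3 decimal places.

r ≈ -0.310 per day

71 = 457 · e^(r·6)
e^(6r) = 71/457 = 0.15536
r = ln(0.15536) / 6 = -1.862 / 6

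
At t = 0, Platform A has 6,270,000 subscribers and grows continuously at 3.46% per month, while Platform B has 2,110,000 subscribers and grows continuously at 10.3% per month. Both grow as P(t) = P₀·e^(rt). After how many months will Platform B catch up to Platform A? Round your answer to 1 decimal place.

t ≈ 15.9 months

6270000·e^(0.0346t) = 2110000·e^(0.103t)
6270000/2110000 = e^((0.103 − 0.0346)t) → ln(2.97156) = 0.0684·t
t = 1.08909 / 0.0684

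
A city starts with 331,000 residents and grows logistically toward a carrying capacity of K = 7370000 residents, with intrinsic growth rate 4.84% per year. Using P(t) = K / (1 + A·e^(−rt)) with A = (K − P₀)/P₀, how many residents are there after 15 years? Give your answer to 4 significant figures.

≈ 652,800 residents

A = (7370000 − 331000)/331000 = 21.26586
P(15) = 7370000 / (1 + 21.26586·e^(−0.0484·15)) = 7370000 / (1 + 21.26586·0.48384)
= 7370000 / 11.28928 ≈ 652831.45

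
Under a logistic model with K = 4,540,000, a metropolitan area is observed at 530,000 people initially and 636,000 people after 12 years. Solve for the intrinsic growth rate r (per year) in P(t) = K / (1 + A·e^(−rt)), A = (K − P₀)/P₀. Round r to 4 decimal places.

A = (4540000 − 530000)/530000 = 7.56604
636000 = 4540000/(1 + 7.56604·e^(−r·12)) → e^(−12r) = (7.13836 − 1)/7.56604 = 0.811305
r = −ln(0.811305)/12 = 0.20911/12

r ≈ 0.0174 per year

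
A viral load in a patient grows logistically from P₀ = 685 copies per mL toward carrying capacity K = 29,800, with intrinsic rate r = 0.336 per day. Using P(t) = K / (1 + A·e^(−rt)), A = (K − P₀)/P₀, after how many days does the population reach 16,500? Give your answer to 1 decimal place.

t ≈ 11.8 days

A = (29800 − 685)/685 = 42.50365
16500 = 29800/(1 + 42.50365·e^(−0.336t)) → 1 + 42.50365·e^(−0.336t) = 1.80606
e^(−0.336t) = 0.018965 → t = ln(52.73009)/0.336 = 3.96519/0.336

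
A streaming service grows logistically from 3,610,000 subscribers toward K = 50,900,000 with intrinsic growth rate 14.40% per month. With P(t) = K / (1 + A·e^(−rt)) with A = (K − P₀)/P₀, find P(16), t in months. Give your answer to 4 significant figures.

A = (50900000 − 3610000)/3610000 = 13.09972
P(16) = 50900000 / (1 + 13.09972·e^(−0.144·16)) = 50900000 / (1 + 13.09972·0.099859)
= 50900000 / 2.30812 ≈ 22052578.43

≈ 22,050,000 subscribers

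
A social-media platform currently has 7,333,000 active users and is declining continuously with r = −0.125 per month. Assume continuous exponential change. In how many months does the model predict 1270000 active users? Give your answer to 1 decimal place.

t ≈ 14.0 months

1270000 = 7333000 · e^(-0.125·t)
t = ln(1270000/7333000) / -0.125 = ln(0.17319) / -0.125 = -1.75337 / -0.125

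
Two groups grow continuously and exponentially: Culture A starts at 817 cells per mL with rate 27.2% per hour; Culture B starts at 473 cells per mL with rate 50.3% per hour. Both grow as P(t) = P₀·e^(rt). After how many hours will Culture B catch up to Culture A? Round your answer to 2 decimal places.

817·e^(0.272t) = 473·e^(0.503t)
817/473 = e^((0.503 − 0.272)t) → ln(1.72727) = 0.231·t
t = 0.54654 / 0.231

t ≈ 2.37 hours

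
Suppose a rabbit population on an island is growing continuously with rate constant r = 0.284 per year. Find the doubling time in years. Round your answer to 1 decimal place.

doubling time ≈ 2.4 years

doubling time = ln(2) / |r| = 0.69315 / 0.284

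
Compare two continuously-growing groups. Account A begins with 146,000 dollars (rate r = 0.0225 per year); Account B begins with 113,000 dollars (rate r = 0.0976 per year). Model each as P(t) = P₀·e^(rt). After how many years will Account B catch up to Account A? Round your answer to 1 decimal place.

146000·e^(0.0225t) = 113000·e^(0.0976t)
146000/113000 = e^((0.0976 − 0.0225)t) → ln(1.29204) = 0.0751·t
t = 0.25622 / 0.0751

t ≈ 3.4 years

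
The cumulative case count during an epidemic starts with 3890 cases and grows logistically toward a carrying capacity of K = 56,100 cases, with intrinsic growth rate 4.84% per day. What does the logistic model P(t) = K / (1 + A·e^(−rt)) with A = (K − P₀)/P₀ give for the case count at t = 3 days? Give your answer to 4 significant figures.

A = (56100 − 3890)/3890 = 13.42159
P(3) = 56100 / (1 + 13.42159·e^(−0.0484·3)) = 56100 / (1 + 13.42159·0.864849)
= 56100 / 12.60766 ≈ 4449.68

≈ 4,450 cases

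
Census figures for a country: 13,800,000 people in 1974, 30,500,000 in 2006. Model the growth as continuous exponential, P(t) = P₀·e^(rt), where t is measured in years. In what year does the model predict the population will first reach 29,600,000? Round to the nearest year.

year 2005

r = ln(30500000/13800000) / 32 = 0.79306/32 ≈ 0.024783 per year
t = ln(29600000/13800000) / r = 0.76311/0.024783 ≈ 30.79 years after 1974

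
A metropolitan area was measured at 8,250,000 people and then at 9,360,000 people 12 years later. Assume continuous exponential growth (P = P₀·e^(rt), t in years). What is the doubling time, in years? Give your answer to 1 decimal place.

r = ln(9360000/8250000) / 12 = ln(1.13455) / 12 ≈ 0.010519 per year
doubling time = ln 2 / |r| = 0.69315 / 0.010519

doubling time ≈ 65.9 years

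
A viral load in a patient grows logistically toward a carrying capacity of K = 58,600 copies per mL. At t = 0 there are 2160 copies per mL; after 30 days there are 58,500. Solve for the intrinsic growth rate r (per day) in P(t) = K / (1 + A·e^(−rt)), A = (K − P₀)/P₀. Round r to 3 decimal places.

A = (58600 − 2160)/2160 = 26.12963
58500 = 58600/(1 + 26.12963·e^(−r·30)) → e^(−30r) = (1.00171 − 1)/26.12963 = 0.000065
r = −ln(0.000065)/30 = 9.63468/30

r ≈ 0.321 per day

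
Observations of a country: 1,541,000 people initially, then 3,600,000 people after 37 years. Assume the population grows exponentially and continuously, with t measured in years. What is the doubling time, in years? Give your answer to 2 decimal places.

doubling time ≈ 30.23 years

r = ln(3600000/1541000) / 37 = ln(2.33615) / 37 ≈ 0.022932 per year
doubling time = ln 2 / |r| = 0.69315 / 0.022932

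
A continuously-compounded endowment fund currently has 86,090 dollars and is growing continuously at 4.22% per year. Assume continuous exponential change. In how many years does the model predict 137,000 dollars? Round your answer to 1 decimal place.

t ≈ 11.0 years

137000 = 86090 · e^(0.0422·t)
t = ln(137000/86090) / 0.0422 = ln(1.59136) / 0.0422 = 0.46459 / 0.0422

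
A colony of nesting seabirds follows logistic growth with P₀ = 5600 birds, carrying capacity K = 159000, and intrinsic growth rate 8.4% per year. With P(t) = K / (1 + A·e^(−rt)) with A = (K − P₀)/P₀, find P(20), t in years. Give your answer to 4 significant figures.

A = (159000 − 5600)/5600 = 27.39286
P(20) = 159000 / (1 + 27.39286·e^(−0.084·20)) = 159000 / (1 + 27.39286·0.186374)
= 159000 / 6.10532 ≈ 26042.88

≈ 26,040 birds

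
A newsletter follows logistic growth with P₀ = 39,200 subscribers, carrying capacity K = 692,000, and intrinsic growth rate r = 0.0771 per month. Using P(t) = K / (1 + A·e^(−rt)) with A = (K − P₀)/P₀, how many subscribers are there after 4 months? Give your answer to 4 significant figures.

≈ 52,290 subscribers

A = (692000 − 39200)/39200 = 16.65306
P(4) = 692000 / (1 + 16.65306·e^(−0.0771·4)) = 692000 / (1 + 16.65306·0.734621)
= 692000 / 13.2337 ≈ 52290.76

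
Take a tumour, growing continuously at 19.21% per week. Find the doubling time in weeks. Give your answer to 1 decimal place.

doubling time = ln(2) / |r| = 0.69315 / 0.1921

doubling time ≈ 3.6 weeks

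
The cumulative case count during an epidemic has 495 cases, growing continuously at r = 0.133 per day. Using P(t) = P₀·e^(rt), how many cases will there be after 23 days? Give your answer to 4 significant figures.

P(23) = 495 · e^(0.133·23) = 495 · e^(3.059)
= 495 · 21.30624 ≈ 10546.59

≈ 10,550 cases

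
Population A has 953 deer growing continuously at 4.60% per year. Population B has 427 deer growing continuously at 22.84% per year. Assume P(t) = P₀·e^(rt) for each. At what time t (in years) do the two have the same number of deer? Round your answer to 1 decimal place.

953·e^(0.046t) = 427·e^(0.2284t)
953/427 = e^((0.2284 − 0.046)t) → ln(2.23185) = 0.1824·t
t = 0.80283 / 0.1824

t ≈ 4.4 years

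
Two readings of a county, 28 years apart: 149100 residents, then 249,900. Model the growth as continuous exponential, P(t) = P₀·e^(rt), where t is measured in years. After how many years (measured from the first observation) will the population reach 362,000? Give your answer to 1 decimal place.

r = ln(249900/149100) / 28 ≈ 0.018444 per year
t = ln(362000/149100) / r = 0.88703 / 0.018444 ≈ 48.092

t ≈ 48.1 years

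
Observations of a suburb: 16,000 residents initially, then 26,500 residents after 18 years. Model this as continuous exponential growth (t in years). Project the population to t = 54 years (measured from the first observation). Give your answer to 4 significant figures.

r = ln(26500/16000) / 18 ≈ 0.028031 per year
P(54) = 16000 · e^(0.028031·54) = 16000 · 4.54337 ≈ 72693.85

≈ 72,690 residents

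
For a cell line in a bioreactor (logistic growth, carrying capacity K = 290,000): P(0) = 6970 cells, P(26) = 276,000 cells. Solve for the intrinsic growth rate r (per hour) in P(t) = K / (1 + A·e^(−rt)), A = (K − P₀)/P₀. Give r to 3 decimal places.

A = (290000 − 6970)/6970 = 40.60689
276000 = 290000/(1 + 40.60689·e^(−r·26)) → e^(−26r) = (1.05072 − 1)/40.60689 = 0.001249
r = −ln(0.001249)/26 = 6.68528/26

r ≈ 0.257 per hour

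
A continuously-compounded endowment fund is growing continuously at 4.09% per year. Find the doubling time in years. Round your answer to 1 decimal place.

doubling time = ln(2) / |r| = 0.69315 / 0.0409

doubling time ≈ 16.9 years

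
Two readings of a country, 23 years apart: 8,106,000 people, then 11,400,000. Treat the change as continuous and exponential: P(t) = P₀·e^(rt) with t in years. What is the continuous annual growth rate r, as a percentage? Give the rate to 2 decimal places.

r ≈ 1.48% per year

11400000 = 8106000 · e^(r·23)
e^(23r) = 11400000/8106000 = 1.40637
r = ln(1.40637) / 23 = 0.34101 / 23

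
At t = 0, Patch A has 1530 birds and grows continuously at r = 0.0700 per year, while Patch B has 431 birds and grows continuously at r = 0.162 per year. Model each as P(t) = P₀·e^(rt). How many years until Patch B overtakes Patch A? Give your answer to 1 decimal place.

t ≈ 13.8 years

1530·e^(0.07t) = 431·e^(0.162t)
1530/431 = e^((0.162 − 0.07)t) → ln(3.54988) = 0.092·t
t = 1.26691 / 0.092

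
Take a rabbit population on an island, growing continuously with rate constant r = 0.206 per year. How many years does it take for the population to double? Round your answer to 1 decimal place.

doubling time = ln(2) / |r| = 0.69315 / 0.206

doubling time ≈ 3.4 years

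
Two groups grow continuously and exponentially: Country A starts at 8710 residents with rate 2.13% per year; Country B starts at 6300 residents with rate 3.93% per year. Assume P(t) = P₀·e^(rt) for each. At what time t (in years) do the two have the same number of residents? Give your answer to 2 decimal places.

8710·e^(0.0213t) = 6300·e^(0.0393t)
8710/6300 = e^((0.0393 − 0.0213)t) → ln(1.38254) = 0.018·t
t = 0.32392 / 0.018

t ≈ 18.00 years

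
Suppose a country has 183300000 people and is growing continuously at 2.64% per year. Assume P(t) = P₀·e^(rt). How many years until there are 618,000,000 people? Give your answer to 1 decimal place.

618000000 = 183300000 · e^(0.0264·t)
t = ln(618000000/183300000) / 0.0264 = ln(3.37152) / 0.0264 = 1.21536 / 0.0264

t ≈ 46.0 years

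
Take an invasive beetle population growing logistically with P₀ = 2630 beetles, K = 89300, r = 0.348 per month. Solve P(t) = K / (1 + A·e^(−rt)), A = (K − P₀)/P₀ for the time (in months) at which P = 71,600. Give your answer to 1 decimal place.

t ≈ 14.1 months

A = (89300 − 2630)/2630 = 32.95437
71600 = 89300/(1 + 32.95437·e^(−0.348t)) → 1 + 32.95437·e^(−0.348t) = 1.24721
e^(−0.348t) = 0.007501 → t = ln(133.30695)/0.348 = 4.89265/0.348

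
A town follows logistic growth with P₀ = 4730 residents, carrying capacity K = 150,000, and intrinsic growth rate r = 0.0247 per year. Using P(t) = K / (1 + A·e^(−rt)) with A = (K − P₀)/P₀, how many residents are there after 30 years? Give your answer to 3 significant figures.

A = (150000 − 4730)/4730 = 30.71247
P(30) = 150000 / (1 + 30.71247·e^(−0.0247·30)) = 150000 / (1 + 30.71247·0.476637)
= 150000 / 15.6387 ≈ 9591.59

≈ 9,590 residents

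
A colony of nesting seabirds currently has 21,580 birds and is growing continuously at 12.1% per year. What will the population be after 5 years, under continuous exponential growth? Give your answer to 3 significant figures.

≈ 39,500 birds

P(5) = 21580 · e^(0.121·5) = 21580 · e^(0.605)
= 21580 · 1.83125 ≈ 39518.42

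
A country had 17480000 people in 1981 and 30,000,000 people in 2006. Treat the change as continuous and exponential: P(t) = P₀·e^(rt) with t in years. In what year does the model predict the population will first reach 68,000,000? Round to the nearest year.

r = ln(30000000/17480000) / 25 = 0.54014/25 ≈ 0.021606 per year
t = ln(68000000/17480000) / r = 1.35845/0.021606 ≈ 62.87 years after 1981

year 2044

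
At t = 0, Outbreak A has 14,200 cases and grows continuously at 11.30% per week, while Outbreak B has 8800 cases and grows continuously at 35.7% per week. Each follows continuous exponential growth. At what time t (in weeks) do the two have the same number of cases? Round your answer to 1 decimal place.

14200·e^(0.113t) = 8800·e^(0.357t)
14200/8800 = e^((0.357 − 0.113)t) → ln(1.61364) = 0.244·t
t = 0.47849 / 0.244

t ≈ 2.0 weeks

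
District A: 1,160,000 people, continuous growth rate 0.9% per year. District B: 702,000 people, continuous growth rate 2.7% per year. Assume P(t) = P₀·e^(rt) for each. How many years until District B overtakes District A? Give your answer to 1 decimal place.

t ≈ 27.9 years

1160000·e^(0.009t) = 702000·e^(0.027t)
1160000/702000 = e^((0.027 − 0.009)t) → ln(1.65242) = 0.018·t
t = 0.50224 / 0.018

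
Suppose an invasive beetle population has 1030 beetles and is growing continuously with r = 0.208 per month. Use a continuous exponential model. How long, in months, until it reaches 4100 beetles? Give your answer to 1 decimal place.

4100 = 1030 · e^(0.208·t)
t = ln(4100/1030) / 0.208 = ln(3.98058) / 0.208 = 1.38143 / 0.208

t ≈ 6.6 months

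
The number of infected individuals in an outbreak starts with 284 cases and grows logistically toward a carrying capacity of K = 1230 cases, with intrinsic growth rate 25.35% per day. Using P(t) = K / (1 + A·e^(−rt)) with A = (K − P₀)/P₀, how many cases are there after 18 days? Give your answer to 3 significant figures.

A = (1230 − 284)/284 = 3.33099
P(18) = 1230 / (1 + 3.33099·e^(−0.2535·18)) = 1230 / (1 + 3.33099·0.010431)
= 1230 / 1.03474 ≈ 1188.7

≈ 1,190 cases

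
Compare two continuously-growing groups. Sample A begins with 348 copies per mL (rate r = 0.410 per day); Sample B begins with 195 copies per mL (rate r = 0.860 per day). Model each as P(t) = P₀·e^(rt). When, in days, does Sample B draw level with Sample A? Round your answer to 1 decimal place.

348·e^(0.41t) = 195·e^(0.86t)
348/195 = e^((0.86 − 0.41)t) → ln(1.78462) = 0.45·t
t = 0.5792 / 0.45

t ≈ 1.3 days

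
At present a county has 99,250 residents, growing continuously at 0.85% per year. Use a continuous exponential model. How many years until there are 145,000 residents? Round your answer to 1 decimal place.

t ≈ 44.6 years

145000 = 99250 · e^(0.0085·t)
t = ln(145000/99250) / 0.0085 = ln(1.46096) / 0.0085 = 0.37909 / 0.0085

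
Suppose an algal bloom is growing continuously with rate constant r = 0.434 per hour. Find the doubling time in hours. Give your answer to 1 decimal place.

doubling time ≈ 1.6 hours

doubling time = ln(2) / |r| = 0.69315 / 0.434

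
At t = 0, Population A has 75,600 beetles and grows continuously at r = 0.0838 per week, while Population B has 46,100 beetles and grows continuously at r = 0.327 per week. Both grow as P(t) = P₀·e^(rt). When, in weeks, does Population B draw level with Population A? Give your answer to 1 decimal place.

75600·e^(0.0838t) = 46100·e^(0.327t)
75600/46100 = e^((0.327 − 0.0838)t) → ln(1.63991) = 0.2432·t
t = 0.49464 / 0.2432

t ≈ 2.0 weeks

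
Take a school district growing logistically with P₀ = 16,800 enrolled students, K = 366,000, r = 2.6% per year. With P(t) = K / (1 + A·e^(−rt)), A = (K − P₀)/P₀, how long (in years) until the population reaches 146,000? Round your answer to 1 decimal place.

t ≈ 100.9 years

A = (366000 − 16800)/16800 = 20.78571
146000 = 366000/(1 + 20.78571·e^(−0.026t)) → 1 + 20.78571·e^(−0.026t) = 2.50685
e^(−0.026t) = 0.072494 → t = ln(13.79416)/0.026 = 2.62425/0.026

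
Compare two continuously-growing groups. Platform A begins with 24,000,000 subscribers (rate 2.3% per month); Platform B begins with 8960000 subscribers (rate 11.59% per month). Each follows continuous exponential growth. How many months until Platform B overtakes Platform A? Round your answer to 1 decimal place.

24000000·e^(0.023t) = 8960000·e^(0.1159t)
24000000/8960000 = e^((0.1159 − 0.023)t) → ln(2.67857) = 0.0929·t
t = 0.98528 / 0.0929

t ≈ 10.6 months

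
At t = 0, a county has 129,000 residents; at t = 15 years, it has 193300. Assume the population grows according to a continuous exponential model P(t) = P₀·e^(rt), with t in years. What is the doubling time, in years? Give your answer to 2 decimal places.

r = ln(193300/129000) / 15 = ln(1.49845) / 15 ≈ 0.026962 per year
doubling time = ln 2 / |r| = 0.69315 / 0.026962

doubling time ≈ 25.71 years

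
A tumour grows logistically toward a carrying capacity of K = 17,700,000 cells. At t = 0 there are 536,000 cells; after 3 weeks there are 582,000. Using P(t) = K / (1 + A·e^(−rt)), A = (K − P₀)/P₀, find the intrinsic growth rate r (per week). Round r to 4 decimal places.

r ≈ 0.0283 per week

A = (17700000 − 536000)/536000 = 32.02239
582000 = 17700000/(1 + 32.02239·e^(−r·3)) → e^(−3r) = (30.41237 − 1)/32.02239 = 0.918494
r = −ln(0.918494)/3 = 0.08502/3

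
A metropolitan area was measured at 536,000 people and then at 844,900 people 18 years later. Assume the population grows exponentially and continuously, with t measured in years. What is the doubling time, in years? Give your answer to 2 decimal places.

r = ln(844900/536000) / 18 = ln(1.57631) / 18 ≈ 0.025282 per year
doubling time = ln 2 / |r| = 0.69315 / 0.025282

doubling time ≈ 27.42 years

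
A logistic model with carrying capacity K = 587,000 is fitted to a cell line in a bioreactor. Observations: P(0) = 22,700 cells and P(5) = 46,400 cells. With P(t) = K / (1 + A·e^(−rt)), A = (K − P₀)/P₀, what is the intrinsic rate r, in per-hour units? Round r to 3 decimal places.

r ≈ 0.152 per hour

A = (587000 − 22700)/22700 = 24.85903
46400 = 587000/(1 + 24.85903·e^(−r·5)) → e^(−5r) = (12.65086 − 1)/24.85903 = 0.468677
r = −ln(0.468677)/5 = 0.75784/5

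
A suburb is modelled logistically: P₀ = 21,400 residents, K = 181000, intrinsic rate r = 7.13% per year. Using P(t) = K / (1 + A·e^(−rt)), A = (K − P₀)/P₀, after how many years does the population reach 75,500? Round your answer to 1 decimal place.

t ≈ 23.5 years

A = (181000 − 21400)/21400 = 7.45794
75500 = 181000/(1 + 7.45794·e^(−0.0713t)) → 1 + 7.45794·e^(−0.0713t) = 2.39735
e^(−0.0713t) = 0.187364 → t = ln(5.3372)/0.0713 = 1.6747/0.0713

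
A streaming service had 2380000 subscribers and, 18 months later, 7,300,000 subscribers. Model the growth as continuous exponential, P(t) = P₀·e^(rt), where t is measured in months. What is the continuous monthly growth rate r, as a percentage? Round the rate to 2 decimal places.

7300000 = 2380000 · e^(r·18)
e^(18r) = 7300000/2380000 = 3.06723
r = ln(3.06723) / 18 = 1.12077 / 18

r ≈ 6.23% per month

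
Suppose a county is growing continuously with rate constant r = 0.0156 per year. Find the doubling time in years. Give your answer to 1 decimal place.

doubling time = ln(2) / |r| = 0.69315 / 0.0156

doubling time ≈ 44.4 years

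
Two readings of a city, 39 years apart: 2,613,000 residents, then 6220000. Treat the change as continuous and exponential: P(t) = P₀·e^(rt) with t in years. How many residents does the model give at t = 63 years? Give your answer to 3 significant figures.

≈ 10,600,000 residents

r = ln(6220000/2613000) / 39 ≈ 0.022238 per year
P(63) = 2613000 · e^(0.022238·63) = 2613000 · 4.05916 ≈ 10606585.57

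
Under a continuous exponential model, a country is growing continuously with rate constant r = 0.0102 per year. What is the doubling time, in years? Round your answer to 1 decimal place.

doubling time = ln(2) / |r| = 0.69315 / 0.0102

doubling time ≈ 68.0 years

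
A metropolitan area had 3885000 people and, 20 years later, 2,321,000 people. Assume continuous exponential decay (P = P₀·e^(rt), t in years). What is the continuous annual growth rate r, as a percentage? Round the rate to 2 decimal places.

r ≈ -2.58% per year

2321000 = 3885000 · e^(r·20)
e^(20r) = 2321000/3885000 = 0.59743
r = ln(0.59743) / 20 = -0.51512 / 20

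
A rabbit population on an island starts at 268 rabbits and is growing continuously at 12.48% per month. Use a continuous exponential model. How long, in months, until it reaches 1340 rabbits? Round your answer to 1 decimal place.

t ≈ 12.9 months

1340 = 268 · e^(0.1248·t)
t = ln(1340/268) / 0.1248 = ln(5) / 0.1248 = 1.60944 / 0.1248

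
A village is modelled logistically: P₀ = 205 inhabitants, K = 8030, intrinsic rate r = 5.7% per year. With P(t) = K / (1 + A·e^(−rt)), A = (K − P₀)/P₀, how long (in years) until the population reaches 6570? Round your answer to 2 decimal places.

t ≈ 90.28 years

A = (8030 − 205)/205 = 38.17073
6570 = 8030/(1 + 38.17073·e^(−0.057t)) → 1 + 38.17073·e^(−0.057t) = 1.22222
e^(−0.057t) = 0.005822 → t = ln(171.76829)/0.057 = 5.14615/0.057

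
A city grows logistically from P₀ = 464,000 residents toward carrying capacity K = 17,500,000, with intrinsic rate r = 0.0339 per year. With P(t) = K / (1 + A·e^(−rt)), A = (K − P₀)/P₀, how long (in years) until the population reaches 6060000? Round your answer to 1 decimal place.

A = (17500000 − 464000)/464000 = 36.71552
6060000 = 17500000/(1 + 36.71552·e^(−0.0339t)) → 1 + 36.71552·e^(−0.0339t) = 2.88779
e^(−0.0339t) = 0.051417 → t = ln(19.44895)/0.0339 = 2.96779/0.0339

t ≈ 87.5 years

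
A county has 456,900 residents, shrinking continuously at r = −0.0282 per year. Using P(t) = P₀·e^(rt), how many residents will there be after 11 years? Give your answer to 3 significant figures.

P(11) = 456900 · e^(-0.0282·11) = 456900 · e^(-0.3102)
= 456900 · 0.7333 ≈ 335044.9

≈ 335,000 residents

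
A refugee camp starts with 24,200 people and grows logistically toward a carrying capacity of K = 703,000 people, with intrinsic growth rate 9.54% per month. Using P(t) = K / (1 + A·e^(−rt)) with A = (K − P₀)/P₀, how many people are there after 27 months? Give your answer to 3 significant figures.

≈ 224,000 people

A = (703000 − 24200)/24200 = 28.04959
P(27) = 703000 / (1 + 28.04959·e^(−0.0954·27)) = 703000 / (1 + 28.04959·0.076093)
= 703000 / 3.13438 ≈ 224287.13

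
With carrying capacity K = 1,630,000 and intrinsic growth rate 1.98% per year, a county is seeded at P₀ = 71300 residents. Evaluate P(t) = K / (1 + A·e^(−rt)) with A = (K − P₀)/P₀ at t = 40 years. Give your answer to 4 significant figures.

A = (1630000 − 71300)/71300 = 21.86115
P(40) = 1630000 / (1 + 21.86115·e^(−0.0198·40)) = 1630000 / (1 + 21.86115·0.452938)
= 1630000 / 10.90175 ≈ 149517.34

≈ 149,500 residents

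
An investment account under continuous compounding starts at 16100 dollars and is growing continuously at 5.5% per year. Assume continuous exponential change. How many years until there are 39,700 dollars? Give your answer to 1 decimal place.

t ≈ 16.4 years

39700 = 16100 · e^(0.055·t)
t = ln(39700/16100) / 0.055 = ln(2.46584) / 0.055 = 0.90253 / 0.055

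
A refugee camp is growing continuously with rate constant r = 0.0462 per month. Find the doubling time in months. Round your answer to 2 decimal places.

doubling time = ln(2) / |r| = 0.69315 / 0.0462

doubling time ≈ 15.00 months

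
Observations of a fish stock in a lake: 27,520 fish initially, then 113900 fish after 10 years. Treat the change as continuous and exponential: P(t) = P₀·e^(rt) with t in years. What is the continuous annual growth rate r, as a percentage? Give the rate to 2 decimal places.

113900 = 27520 · e^(r·10)
e^(10r) = 113900/27520 = 4.13881
r = ln(4.13881) / 10 = 1.42041 / 10

r ≈ 14.20% per year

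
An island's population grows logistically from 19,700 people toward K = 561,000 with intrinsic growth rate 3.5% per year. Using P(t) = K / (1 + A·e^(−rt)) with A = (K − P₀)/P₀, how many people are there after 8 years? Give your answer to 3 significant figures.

A = (561000 − 19700)/19700 = 27.47716
P(8) = 561000 / (1 + 27.47716·e^(−0.035·8)) = 561000 / (1 + 27.47716·0.755784)
= 561000 / 21.76679 ≈ 25773.21

≈ 25,800 people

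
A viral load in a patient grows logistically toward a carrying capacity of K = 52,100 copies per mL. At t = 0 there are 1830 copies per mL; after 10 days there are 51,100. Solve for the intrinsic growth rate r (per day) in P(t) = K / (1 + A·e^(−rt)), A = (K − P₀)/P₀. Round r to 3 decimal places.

r ≈ 0.725 per day

A = (52100 − 1830)/1830 = 27.46995
51100 = 52100/(1 + 27.46995·e^(−r·10)) → e^(−10r) = (1.01957 − 1)/27.46995 = 0.000712
r = −ln(0.000712)/10 = 7.24688/10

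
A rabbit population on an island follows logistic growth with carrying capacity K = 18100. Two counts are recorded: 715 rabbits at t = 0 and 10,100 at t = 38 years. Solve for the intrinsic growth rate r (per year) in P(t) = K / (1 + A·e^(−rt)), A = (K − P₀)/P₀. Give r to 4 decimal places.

A = (18100 − 715)/715 = 24.31469
10100 = 18100/(1 + 24.31469·e^(−r·38)) → e^(−38r) = (1.79208 − 1)/24.31469 = 0.032576
r = −ln(0.032576)/38 = 3.42417/38

r ≈ 0.0901 per year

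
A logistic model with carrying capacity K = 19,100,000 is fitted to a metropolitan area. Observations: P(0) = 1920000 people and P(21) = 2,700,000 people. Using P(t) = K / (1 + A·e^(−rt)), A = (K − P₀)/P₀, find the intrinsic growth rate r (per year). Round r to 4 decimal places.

A = (19100000 − 1920000)/1920000 = 8.94792
2700000 = 19100000/(1 + 8.94792·e^(−r·21)) → e^(−21r) = (7.07407 − 1)/8.94792 = 0.678826
r = −ln(0.678826)/21 = 0.38739/21

r ≈ 0.0184 per year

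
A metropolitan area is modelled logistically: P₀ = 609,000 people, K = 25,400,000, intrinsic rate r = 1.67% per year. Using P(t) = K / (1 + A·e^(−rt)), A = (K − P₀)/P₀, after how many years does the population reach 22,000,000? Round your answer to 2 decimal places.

A = (25400000 − 609000)/609000 = 40.70772
22000000 = 25400000/(1 + 40.70772·e^(−0.0167t)) → 1 + 40.70772·e^(−0.0167t) = 1.15455
e^(−0.0167t) = 0.003796 → t = ln(263.40288)/0.0167 = 5.57368/0.0167

t ≈ 333.75 years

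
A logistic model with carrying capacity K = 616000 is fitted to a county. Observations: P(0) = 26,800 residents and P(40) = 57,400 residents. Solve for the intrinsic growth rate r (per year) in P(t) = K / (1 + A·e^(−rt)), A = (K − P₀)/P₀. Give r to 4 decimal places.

r ≈ 0.0204 per year

A = (616000 − 26800)/26800 = 21.98507
57400 = 616000/(1 + 21.98507·e^(−r·40)) → e^(−40r) = (10.73171 − 1)/21.98507 = 0.442651
r = −ln(0.442651)/40 = 0.81497/40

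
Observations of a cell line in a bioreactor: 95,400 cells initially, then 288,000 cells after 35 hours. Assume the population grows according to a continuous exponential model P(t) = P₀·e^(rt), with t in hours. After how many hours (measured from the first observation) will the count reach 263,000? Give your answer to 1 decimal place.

t ≈ 32.1 hours

r = ln(288000/95400) / 35 ≈ 0.031568 per hour
t = ln(263000/95400) / r = 1.01408 / 0.031568 ≈ 32.123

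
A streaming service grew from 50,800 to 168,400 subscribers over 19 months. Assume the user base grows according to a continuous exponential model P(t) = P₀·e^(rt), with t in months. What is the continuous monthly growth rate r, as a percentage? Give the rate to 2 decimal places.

168400 = 50800 · e^(r·19)
e^(19r) = 168400/50800 = 3.31496
r = ln(3.31496) / 19 = 1.19845 / 19

r ≈ 6.31% per month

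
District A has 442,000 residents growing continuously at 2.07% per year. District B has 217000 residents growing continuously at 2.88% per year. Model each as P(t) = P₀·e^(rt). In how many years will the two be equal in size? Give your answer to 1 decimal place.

442000·e^(0.0207t) = 217000·e^(0.0288t)
442000/217000 = e^((0.0288 − 0.0207)t) → ln(2.03687) = 0.0081·t
t = 0.71141 / 0.0081

t ≈ 87.8 years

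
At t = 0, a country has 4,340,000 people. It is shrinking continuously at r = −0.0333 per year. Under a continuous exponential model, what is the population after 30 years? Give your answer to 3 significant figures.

≈ 1,600,000 people

P(30) = 4340000 · e^(-0.0333·30) = 4340000 · e^(-0.999)
= 4340000 · 0.36825 ≈ 1598194.17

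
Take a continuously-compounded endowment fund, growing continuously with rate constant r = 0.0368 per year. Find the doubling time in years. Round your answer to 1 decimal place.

doubling time ≈ 18.8 years

doubling time = ln(2) / |r| = 0.69315 / 0.0368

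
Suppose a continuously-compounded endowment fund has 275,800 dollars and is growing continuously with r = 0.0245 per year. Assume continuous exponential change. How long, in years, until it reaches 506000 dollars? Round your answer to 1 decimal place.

506000 = 275800 · e^(0.0245·t)
t = ln(506000/275800) / 0.0245 = ln(1.83466) / 0.0245 = 0.60686 / 0.0245

t ≈ 24.8 years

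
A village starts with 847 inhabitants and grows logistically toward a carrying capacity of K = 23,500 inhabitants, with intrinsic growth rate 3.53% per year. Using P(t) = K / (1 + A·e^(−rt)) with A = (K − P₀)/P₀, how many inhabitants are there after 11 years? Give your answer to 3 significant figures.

≈ 1,230 inhabitants

A = (23500 − 847)/847 = 26.74498
P(11) = 23500 / (1 + 26.74498·e^(−0.0353·11)) = 23500 / (1 + 26.74498·0.678209)
= 23500 / 19.13868 ≈ 1227.88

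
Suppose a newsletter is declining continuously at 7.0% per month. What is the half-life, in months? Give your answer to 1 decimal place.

half-life = ln(2) / |r| = 0.69315 / 0.07

half-life ≈ 9.9 months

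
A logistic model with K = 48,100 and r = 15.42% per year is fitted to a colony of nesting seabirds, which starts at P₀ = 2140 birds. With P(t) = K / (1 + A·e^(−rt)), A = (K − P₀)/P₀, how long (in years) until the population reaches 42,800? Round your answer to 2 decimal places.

A = (48100 − 2140)/2140 = 21.47664
42800 = 48100/(1 + 21.47664·e^(−0.1542t)) → 1 + 21.47664·e^(−0.1542t) = 1.12383
e^(−0.1542t) = 0.005766 → t = ln(173.43396)/0.1542 = 5.1558/0.1542

t ≈ 33.44 years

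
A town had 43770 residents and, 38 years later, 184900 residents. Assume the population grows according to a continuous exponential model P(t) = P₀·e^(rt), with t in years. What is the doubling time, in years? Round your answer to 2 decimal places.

doubling time ≈ 18.28 years

r = ln(184900/43770) / 38 = ln(4.22435) / 38 ≈ 0.037918 per year
doubling time = ln 2 / |r| = 0.69315 / 0.037918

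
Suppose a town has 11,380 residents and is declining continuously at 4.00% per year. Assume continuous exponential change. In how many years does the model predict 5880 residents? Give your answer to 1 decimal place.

t ≈ 16.5 years

5880 = 11380 · e^(-0.04·t)
t = ln(5880/11380) / -0.04 = ln(0.5167) / -0.04 = -0.6603 / -0.04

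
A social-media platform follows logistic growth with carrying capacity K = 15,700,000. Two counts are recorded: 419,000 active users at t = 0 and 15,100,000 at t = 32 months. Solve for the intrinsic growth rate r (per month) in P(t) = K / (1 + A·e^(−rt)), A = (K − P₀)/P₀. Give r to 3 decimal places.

A = (15700000 − 419000)/419000 = 36.47017
15100000 = 15700000/(1 + 36.47017·e^(−r·32)) → e^(−32r) = (1.03974 − 1)/36.47017 = 0.00109
r = −ln(0.00109)/32 = 6.82201/32

r ≈ 0.213 per month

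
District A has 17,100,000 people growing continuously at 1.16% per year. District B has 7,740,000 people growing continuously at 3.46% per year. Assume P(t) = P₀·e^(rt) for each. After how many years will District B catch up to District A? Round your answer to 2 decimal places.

17100000·e^(0.0116t) = 7740000·e^(0.0346t)
17100000/7740000 = e^((0.0346 − 0.0116)t) → ln(2.2093) = 0.023·t
t = 0.79268 / 0.023

t ≈ 34.46 years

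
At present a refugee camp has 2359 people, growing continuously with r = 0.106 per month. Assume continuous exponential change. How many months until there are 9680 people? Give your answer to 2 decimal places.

9680 = 2359 · e^(0.106·t)
t = ln(9680/2359) / 0.106 = ln(4.10343) / 0.106 = 1.41182 / 0.106

t ≈ 13.32 months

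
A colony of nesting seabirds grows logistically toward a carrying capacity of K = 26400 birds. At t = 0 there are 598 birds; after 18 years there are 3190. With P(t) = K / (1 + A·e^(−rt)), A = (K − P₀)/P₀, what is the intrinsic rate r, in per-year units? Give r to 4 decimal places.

r ≈ 0.0989 per year

A = (26400 − 598)/598 = 43.14716
3190 = 26400/(1 + 43.14716·e^(−r·18)) → e^(−18r) = (8.27586 − 1)/43.14716 = 0.168629
r = −ln(0.168629)/18 = 1.78005/18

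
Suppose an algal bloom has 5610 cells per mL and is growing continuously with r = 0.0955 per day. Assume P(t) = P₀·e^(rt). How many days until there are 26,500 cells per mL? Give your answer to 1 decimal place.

t ≈ 16.3 days

26500 = 5610 · e^(0.0955·t)
t = ln(26500/5610) / 0.0955 = ln(4.72371) / 0.0955 = 1.55259 / 0.0955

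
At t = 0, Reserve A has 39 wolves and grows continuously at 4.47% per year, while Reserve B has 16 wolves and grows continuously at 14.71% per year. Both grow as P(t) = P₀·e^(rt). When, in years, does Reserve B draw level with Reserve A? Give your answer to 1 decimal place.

t ≈ 8.7 years

39·e^(0.0447t) = 16·e^(0.1471t)
39/16 = e^((0.1471 − 0.0447)t) → ln(2.4375) = 0.1024·t
t = 0.89097 / 0.1024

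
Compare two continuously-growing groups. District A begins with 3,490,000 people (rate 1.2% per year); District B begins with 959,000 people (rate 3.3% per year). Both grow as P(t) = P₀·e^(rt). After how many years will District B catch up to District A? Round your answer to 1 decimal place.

3490000·e^(0.012t) = 959000·e^(0.033t)
3490000/959000 = e^((0.033 − 0.012)t) → ln(3.63921) = 0.021·t
t = 1.29177 / 0.021

t ≈ 61.5 years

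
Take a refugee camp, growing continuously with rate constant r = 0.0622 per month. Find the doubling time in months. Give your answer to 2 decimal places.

doubling time = ln(2) / |r| = 0.69315 / 0.0622

doubling time ≈ 11.14 months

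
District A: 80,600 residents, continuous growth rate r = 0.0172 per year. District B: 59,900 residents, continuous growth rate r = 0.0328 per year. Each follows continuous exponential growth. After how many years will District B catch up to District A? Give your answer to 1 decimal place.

80600·e^(0.0172t) = 59900·e^(0.0328t)
80600/59900 = e^((0.0328 − 0.0172)t) → ln(1.34558) = 0.0156·t
t = 0.29682 / 0.0156

t ≈ 19.0 years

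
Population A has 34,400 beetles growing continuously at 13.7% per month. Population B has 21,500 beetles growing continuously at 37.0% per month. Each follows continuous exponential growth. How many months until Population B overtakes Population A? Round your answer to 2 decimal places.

t ≈ 2.02 months

34400·e^(0.137t) = 21500·e^(0.37t)
34400/21500 = e^((0.37 − 0.137)t) → ln(1.6) = 0.233·t
t = 0.47 / 0.233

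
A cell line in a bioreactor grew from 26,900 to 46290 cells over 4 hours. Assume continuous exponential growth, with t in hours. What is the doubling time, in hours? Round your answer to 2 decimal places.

doubling time ≈ 5.11 hours

r = ln(46290/26900) / 4 = ln(1.72082) / 4 ≈ 0.1357 per hour
doubling time = ln 2 / |r| = 0.69315 / 0.1357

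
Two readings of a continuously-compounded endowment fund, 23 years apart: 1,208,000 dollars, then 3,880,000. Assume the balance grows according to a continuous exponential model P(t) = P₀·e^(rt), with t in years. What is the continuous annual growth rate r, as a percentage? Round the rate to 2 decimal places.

3880000 = 1208000 · e^(r·23)
e^(23r) = 3880000/1208000 = 3.21192
r = ln(3.21192) / 23 = 1.16687 / 23

r ≈ 5.07% per year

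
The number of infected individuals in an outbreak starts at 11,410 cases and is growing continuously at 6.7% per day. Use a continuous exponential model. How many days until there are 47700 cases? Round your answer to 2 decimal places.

47700 = 11410 · e^(0.067·t)
t = ln(47700/11410) / 0.067 = ln(4.18054) / 0.067 = 1.43044 / 0.067

t ≈ 21.35 days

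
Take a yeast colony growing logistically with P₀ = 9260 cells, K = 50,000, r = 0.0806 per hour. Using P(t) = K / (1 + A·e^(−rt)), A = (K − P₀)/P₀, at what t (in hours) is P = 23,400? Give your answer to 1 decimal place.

t ≈ 16.8 hours

A = (50000 − 9260)/9260 = 4.39957
23400 = 50000/(1 + 4.39957·e^(−0.0806t)) → 1 + 4.39957·e^(−0.0806t) = 2.13675
e^(−0.0806t) = 0.258378 → t = ln(3.8703)/0.0806 = 1.35333/0.0806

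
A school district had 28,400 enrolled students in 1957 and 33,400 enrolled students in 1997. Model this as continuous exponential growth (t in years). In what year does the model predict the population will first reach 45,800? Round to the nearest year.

year 2075

r = ln(33400/28400) / 40 = 0.16217/40 ≈ 0.004054 per year
t = ln(45800/28400) / r = 0.47789/0.004054 ≈ 117.88 years after 1957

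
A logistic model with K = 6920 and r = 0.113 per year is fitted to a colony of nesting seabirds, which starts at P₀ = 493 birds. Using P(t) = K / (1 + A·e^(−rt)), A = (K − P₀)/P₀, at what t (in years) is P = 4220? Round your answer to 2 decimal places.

A = (6920 − 493)/493 = 13.03651
4220 = 6920/(1 + 13.03651·e^(−0.113t)) → 1 + 13.03651·e^(−0.113t) = 1.63981
e^(−0.113t) = 0.049078 → t = ln(20.37558)/0.113 = 3.01434/0.113

t ≈ 26.68 years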